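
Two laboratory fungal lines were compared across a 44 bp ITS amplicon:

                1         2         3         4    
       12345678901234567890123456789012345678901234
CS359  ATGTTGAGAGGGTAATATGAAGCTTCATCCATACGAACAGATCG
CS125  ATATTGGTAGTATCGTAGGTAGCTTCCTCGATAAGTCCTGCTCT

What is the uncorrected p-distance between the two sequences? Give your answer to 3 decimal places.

Mismatches occur at site 3 (G→A), site 7 (A→G), site 8 (G→T), site 11 (G→T), site 12 (G→A), site 14 (A→C), site 15 (A→G), site 18 (T→G), site 20 (A→T), site 27 (A→C), site 30 (C→G), site 34 (C→A), site 36 (A→T), site 37 (A→C), site 39 (A→T), site 41 (A→C), site 44 (G→T).
There are 17 differences over 44 sites, so p = 17/44 = 0.386.

0.386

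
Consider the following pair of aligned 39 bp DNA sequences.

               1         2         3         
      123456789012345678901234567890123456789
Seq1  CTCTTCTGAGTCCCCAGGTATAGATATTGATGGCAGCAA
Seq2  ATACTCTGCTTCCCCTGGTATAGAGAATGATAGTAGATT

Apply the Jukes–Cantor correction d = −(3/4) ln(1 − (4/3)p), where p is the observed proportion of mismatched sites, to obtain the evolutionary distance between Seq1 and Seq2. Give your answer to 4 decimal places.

0.4408

Differing sites — 1:C/A; 3:C/A; 4:T/C; 9:A/C; 10:G/T; 16:A/T; 25:T/G; 27:T/A; 32:G/A; 34:C/T; 37:C/A; 38:A/T; 39:A/T.
p = 13/39 = 0.333333.
d = −0.75 · ln(1 − (4/3)·0.333333) = −0.75 · ln(0.555556) = −0.75 · (-0.587786) = 0.4408.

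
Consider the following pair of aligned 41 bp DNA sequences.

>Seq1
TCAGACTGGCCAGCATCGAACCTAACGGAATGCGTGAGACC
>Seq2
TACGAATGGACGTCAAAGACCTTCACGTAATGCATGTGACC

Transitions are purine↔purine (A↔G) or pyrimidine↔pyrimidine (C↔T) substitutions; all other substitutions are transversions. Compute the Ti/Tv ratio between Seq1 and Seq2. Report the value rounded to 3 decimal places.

Mismatches occur at site 2 (C→A, transversion), site 3 (A→C, transversion), site 6 (C→A, transversion), site 10 (C→A, transversion), site 12 (A→G, transition), site 13 (G→T, transversion), site 16 (T→A, transversion), site 17 (C→A, transversion), site 20 (A→C, transversion), site 22 (C→T, transition), site 24 (A→C, transversion), site 28 (G→T, transversion), site 34 (G→A, transition), site 37 (A→T, transversion).
Of the 14 differences, 3 transitions and 11 transversions, so Ti/Tv = 3/11 = 0.273.

0.273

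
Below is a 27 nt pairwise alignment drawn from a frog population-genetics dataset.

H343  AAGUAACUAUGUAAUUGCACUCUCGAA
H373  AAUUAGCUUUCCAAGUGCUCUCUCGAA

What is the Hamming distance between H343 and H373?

7

The sequences differ at positions 3 (G/U), 6 (A/G), 9 (A/U), 11 (G/C), 12 (U/C), 15 (U/G), 19 (A/U).
That gives 7 mismatches out of 27 aligned sites, so the Hamming distance is 7.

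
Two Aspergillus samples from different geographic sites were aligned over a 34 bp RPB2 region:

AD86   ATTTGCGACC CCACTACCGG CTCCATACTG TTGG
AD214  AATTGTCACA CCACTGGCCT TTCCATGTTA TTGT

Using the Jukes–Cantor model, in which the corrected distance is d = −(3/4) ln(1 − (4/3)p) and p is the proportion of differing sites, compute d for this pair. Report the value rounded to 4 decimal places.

0.5347

Differing sites — 2:T/A; 6:C/T; 7:G/C; 10:C/A; 16:A/G; 17:C/G; 19:G/C; 20:G/T; 21:C/T; 27:A/G; 28:C/T; 30:G/A; 34:G/T.
p = 13/34 = 0.382353.
d = −0.75 · ln(1 − (4/3)·0.382353) = −0.75 · ln(0.490196) = −0.75 · (-0.712950) = 0.5347.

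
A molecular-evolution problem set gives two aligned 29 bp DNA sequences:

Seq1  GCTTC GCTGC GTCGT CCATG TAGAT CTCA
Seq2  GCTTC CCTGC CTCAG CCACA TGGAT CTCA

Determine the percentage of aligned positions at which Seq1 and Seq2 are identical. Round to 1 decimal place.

75.9%

Mismatches occur at site 6 (G→C), site 11 (G→C), site 14 (G→A), site 15 (T→G), site 19 (T→C), site 20 (G→A), site 22 (A→G).
22 of the 29 sites match, so the percent identity is 22/29 × 100 = 75.9%.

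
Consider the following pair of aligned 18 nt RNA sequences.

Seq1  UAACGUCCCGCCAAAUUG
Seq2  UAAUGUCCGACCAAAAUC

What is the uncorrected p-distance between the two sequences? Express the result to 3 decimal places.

Mismatches occur at site 4 (C↔U), site 9 (C↔G), site 10 (G↔A), site 16 (U↔A), site 18 (G↔C).
There are 5 differences over 18 sites, so p = 5/18 = 0.278.

0.278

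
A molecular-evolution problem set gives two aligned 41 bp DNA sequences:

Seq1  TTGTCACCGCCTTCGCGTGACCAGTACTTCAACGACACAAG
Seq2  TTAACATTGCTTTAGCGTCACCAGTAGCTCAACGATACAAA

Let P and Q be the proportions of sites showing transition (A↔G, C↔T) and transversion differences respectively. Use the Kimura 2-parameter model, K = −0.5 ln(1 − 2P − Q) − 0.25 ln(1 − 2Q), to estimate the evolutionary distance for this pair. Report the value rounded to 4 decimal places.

0.3433

Mismatches occur at site 3 (G/A, transition), site 4 (T/A, transversion), site 7 (C/T, transition), site 8 (C/T, transition), site 11 (C/T, transition), site 14 (C/A, transversion), site 19 (G/C, transversion), site 27 (C/G, transversion), site 28 (T/C, transition), site 36 (C/T, transition), site 41 (G/A, transition).
Of the 11 differences, 7 transitions and 4 transversions over 41 sites: P = 7/41 = 0.170732, Q = 4/41 = 0.097561.
d = −0.5·ln(0.560975) − 0.25·ln(0.804878) = −0.5·(-0.578079) − 0.25·(-0.217065) = 0.3433.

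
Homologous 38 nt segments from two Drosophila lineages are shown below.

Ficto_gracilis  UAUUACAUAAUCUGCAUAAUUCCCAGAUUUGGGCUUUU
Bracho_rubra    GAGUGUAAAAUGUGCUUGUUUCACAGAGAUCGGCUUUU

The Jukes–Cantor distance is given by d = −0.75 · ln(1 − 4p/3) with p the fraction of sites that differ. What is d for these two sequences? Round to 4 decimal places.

The sequences differ at positions 1 (U/G), 3 (U/G), 5 (A/G), 6 (C/U), 8 (U/A), 12 (C/G), 16 (A/U), 18 (A/G), 19 (A/U), 23 (C/A), 28 (U/G), 29 (U/A), 31 (G/C).
p = 13/38 = 0.342105.
d = −0.75 · ln(1 − (4/3)·0.342105) = −0.75 · ln(0.543860) = −0.75 · (-0.609063) = 0.4568.

0.4568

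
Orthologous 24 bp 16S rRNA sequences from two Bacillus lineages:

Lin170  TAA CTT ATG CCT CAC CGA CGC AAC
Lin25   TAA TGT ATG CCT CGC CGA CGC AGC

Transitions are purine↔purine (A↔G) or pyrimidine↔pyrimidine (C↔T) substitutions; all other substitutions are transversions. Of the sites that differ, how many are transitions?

Mismatches occur at site 4 (C↔T, transition), site 5 (T↔G, transversion), site 14 (A↔G, transition), site 23 (A↔G, transition).
Of the 4 differences, 3 transitions and 1 transversion, so the answer is 3.

3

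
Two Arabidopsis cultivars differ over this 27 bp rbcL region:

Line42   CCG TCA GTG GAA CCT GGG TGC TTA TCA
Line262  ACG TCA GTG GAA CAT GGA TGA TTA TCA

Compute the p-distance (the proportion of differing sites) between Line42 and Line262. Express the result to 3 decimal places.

Mismatches occur at site 1 (C↔A), site 14 (C↔A), site 18 (G↔A), site 21 (C↔A).
There are 4 differences over 27 sites, so p = 4/27 = 0.148.

0.148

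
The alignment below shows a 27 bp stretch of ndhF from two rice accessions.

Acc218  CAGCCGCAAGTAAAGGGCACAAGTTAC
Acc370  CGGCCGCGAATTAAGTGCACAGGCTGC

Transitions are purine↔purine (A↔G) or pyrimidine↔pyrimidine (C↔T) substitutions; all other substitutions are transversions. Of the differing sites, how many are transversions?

2

Mismatches occur at site 2 (A/G, transition), site 8 (A/G, transition), site 10 (G/A, transition), site 12 (A/T, transversion), site 16 (G/T, transversion), site 22 (A/G, transition), site 24 (T/C, transition), site 26 (A/G, transition).
Of the 8 differences, 6 transitions and 2 transversions, so the answer is 2.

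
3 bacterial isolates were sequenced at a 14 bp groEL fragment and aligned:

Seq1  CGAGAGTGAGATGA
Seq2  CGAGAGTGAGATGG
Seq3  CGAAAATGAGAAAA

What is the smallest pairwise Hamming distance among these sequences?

1

Pairwise Hamming distances:
  Seq1 vs Seq2: 1
  Seq1 vs Seq3: 4
  Seq2 vs Seq3: 5
The smallest is 1, between Seq1 and Seq2.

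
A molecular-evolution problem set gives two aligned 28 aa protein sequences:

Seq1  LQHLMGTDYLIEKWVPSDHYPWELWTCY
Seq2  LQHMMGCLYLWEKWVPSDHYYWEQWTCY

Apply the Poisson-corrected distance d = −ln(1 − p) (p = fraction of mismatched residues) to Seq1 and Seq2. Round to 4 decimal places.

Mismatches occur at site 4 (L/M), site 7 (T/C), site 8 (D/L), site 11 (I/W), site 21 (P/Y), site 24 (L/Q).
p = 6/28 = 0.214286.
d = −ln(1 − 0.214286) = −ln(0.785714) = 0.2412.

0.2412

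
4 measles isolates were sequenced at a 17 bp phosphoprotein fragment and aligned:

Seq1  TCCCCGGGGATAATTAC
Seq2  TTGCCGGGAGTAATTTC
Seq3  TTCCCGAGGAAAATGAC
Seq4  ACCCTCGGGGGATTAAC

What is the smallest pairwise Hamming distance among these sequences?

4

Pairwise Hamming distances:
  Seq1 vs Seq2: 5
  Seq1 vs Seq3: 4
  Seq1 vs Seq4: 7
  Seq2 vs Seq3: 7
  Seq2 vs Seq4: 10
  Seq3 vs Seq4: 9
The smallest is 4, between Seq1 and Seq3.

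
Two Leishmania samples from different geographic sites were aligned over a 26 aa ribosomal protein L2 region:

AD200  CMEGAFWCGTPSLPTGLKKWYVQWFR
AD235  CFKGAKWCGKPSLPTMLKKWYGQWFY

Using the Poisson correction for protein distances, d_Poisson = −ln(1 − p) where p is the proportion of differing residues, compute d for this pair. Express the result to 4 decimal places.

0.3137

Mismatches occur at site 2 (M→F), site 3 (E→K), site 6 (F→K), site 10 (T→K), site 16 (G→M), site 22 (V→G), site 26 (R→Y).
p = 7/26 = 0.269231.
d = −ln(1 − 0.269231) = −ln(0.730769) = 0.3137.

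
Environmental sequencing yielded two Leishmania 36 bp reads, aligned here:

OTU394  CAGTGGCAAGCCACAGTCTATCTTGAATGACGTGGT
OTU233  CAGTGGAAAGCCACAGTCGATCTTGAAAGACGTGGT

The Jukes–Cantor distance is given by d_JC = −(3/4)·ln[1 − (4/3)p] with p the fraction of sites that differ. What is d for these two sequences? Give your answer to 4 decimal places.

0.0883

The sequences differ at positions 7 (C/A), 19 (T/G), 28 (T/A).
p = 3/36 = 0.083333.
d = −0.75 · ln(1 − (4/3)·0.083333) = −0.75 · ln(0.888889) = −0.75 · (-0.117783) = 0.0883.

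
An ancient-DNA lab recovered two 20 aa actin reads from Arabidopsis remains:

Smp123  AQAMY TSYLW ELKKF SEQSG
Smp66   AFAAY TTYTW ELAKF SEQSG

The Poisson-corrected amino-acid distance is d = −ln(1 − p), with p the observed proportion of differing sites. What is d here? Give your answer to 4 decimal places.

Differing sites — 2:Q/F; 4:M/A; 7:S/T; 9:L/T; 13:K/A.
p = 5/20 = 0.250000.
d = −ln(1 − 0.250000) = −ln(0.750000) = 0.2877.

0.2877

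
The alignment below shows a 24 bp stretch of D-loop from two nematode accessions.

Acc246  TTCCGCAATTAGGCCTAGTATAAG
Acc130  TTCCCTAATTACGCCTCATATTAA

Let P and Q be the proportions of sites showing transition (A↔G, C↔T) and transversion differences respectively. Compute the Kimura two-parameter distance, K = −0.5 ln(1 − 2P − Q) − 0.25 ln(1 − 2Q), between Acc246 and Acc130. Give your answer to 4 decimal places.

0.3709

Mismatches occur at site 5 (G↔C, transversion), site 6 (C↔T, transition), site 12 (G↔C, transversion), site 17 (A↔C, transversion), site 18 (G↔A, transition), site 22 (A↔T, transversion), site 24 (G↔A, transition).
Of the 7 differences, 3 transitions and 4 transversions over 24 sites: P = 3/24 = 0.125000, Q = 4/24 = 0.166667.
d = −0.5·ln(0.583333) − 0.25·ln(0.666666) = −0.5·(-0.538997) − 0.25·(-0.405466) = 0.3709.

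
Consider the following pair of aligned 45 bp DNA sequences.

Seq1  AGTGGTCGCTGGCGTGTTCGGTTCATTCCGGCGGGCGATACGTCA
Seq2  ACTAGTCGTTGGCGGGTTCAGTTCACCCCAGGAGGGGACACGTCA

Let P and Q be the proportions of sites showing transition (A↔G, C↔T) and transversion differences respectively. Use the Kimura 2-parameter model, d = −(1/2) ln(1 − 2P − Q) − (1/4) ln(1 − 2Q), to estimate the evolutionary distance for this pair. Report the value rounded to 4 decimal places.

Mismatches occur at site 2 (G→C, transversion), site 4 (G→A, transition), site 9 (C→T, transition), site 15 (T→G, transversion), site 20 (G→A, transition), site 26 (T→C, transition), site 27 (T→C, transition), site 30 (G→A, transition), site 32 (C→G, transversion), site 33 (G→A, transition), site 36 (C→G, transversion), site 39 (T→C, transition).
Of the 12 differences, 8 transitions and 4 transversions over 45 sites: P = 8/45 = 0.177778, Q = 4/45 = 0.088889.
d = −0.5·ln(0.555555) − 0.25·ln(0.822222) = −0.5·(-0.587788) − 0.25·(-0.195745) = 0.3428.

0.3428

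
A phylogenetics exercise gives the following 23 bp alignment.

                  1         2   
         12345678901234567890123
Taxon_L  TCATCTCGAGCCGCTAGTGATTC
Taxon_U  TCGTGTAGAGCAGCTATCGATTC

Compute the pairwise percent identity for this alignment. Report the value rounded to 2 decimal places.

73.91%

Differing sites — 3:A/G; 5:C/G; 7:C/A; 12:C/A; 17:G/T; 18:T/C.
17 of the 23 sites match, so the percent identity is 17/23 × 100 = 73.91%.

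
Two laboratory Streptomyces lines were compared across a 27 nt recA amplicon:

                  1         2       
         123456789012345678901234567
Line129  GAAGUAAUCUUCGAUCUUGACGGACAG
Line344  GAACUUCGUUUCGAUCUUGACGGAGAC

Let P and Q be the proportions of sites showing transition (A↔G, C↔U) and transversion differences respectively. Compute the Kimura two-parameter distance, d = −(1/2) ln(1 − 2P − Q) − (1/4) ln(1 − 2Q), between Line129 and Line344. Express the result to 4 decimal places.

0.3226

Mismatches occur at site 4 (G↔C, transversion), site 6 (A↔U, transversion), site 7 (A↔C, transversion), site 8 (U↔G, transversion), site 9 (C↔U, transition), site 25 (C↔G, transversion), site 27 (G↔C, transversion).
Of the 7 differences, 1 transition and 6 transversions over 27 sites: P = 1/27 = 0.037037, Q = 6/27 = 0.222222.
d = −0.5·ln(0.703704) − 0.25·ln(0.555556) = −0.5·(-0.351397) − 0.25·(-0.587786) = 0.3226.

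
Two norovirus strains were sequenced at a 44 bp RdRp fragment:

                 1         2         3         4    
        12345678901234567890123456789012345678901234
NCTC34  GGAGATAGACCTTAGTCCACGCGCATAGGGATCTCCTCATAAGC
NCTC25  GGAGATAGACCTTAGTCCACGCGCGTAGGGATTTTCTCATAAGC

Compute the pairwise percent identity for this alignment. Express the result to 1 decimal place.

The sequences differ at positions 25 (A/G), 33 (C/T), 35 (C/T).
41 of the 44 sites match, so the percent identity is 41/44 × 100 = 93.2%.

93.2%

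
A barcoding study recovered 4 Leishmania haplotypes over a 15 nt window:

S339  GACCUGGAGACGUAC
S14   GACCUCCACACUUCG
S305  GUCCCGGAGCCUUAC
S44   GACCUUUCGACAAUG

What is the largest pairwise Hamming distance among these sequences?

Pairwise Hamming distances:
  S339 vs S14: 6
  S339 vs S305: 4
  S339 vs S44: 7
  S14 vs S305: 8
  S14 vs S44: 7
  S305 vs S44: 10
The largest is 10, between S305 and S44.

10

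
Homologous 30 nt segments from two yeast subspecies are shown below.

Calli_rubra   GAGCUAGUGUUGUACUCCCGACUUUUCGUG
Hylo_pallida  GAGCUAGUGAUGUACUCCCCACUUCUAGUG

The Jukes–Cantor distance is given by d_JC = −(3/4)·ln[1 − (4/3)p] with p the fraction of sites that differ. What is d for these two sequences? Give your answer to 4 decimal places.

0.1468

Mismatches occur at site 10 (U/A), site 20 (G/C), site 25 (U/C), site 27 (C/A).
p = 4/30 = 0.133333.
d = −0.75 · ln(1 − (4/3)·0.133333) = −0.75 · ln(0.822223) = −0.75 · (-0.195744) = 0.1468.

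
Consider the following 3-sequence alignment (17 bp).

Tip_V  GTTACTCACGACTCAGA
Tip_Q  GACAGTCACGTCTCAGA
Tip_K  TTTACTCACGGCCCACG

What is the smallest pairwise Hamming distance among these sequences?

Pairwise Hamming distances:
  Tip_V vs Tip_Q: 4
  Tip_V vs Tip_K: 5
  Tip_Q vs Tip_K: 8
The smallest is 4, between Tip_V and Tip_Q.

4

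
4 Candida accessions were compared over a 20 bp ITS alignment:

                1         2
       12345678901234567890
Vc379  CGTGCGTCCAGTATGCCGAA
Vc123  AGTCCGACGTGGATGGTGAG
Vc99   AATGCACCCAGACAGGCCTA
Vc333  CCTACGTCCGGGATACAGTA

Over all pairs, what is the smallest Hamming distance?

Pairwise Hamming distances:
  Vc379 vs Vc123: 9
  Vc379 vs Vc99: 10
  Vc379 vs Vc333: 7
  Vc123 vs Vc99: 13
  Vc123 vs Vc333: 11
  Vc99 vs Vc333: 13
The smallest is 7, between Vc379 and Vc333.

7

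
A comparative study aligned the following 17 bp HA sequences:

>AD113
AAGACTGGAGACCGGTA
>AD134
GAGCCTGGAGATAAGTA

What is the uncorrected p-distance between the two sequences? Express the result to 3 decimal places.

Differing sites — 1:A/G; 4:A/C; 12:C/T; 13:C/A; 14:G/A.
There are 5 differences over 17 sites, so p = 5/17 = 0.294.

0.294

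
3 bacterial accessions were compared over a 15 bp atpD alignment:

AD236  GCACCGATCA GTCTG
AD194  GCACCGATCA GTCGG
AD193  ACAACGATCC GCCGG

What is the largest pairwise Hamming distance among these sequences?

5

Pairwise Hamming distances:
  AD236 vs AD194: 1
  AD236 vs AD193: 5
  AD194 vs AD193: 4
The largest is 5, between AD236 and AD193.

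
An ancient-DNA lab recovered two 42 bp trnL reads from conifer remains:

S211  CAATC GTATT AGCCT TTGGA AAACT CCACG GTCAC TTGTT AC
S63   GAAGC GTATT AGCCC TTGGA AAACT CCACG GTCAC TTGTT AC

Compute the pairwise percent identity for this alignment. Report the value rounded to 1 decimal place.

92.9%

The sequences differ at positions 1 (C/G), 4 (T/G), 15 (T/C).
39 of the 42 sites match, so the percent identity is 39/42 × 100 = 92.9%.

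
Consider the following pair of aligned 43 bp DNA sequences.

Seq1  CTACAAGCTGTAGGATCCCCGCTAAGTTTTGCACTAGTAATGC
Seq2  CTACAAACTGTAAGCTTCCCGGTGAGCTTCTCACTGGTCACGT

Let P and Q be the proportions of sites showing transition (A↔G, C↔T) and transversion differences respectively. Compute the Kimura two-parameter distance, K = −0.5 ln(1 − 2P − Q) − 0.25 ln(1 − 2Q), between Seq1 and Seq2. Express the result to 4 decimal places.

0.4098

Mismatches occur at site 7 (G→A, transition), site 13 (G→A, transition), site 15 (A→C, transversion), site 17 (C→T, transition), site 22 (C→G, transversion), site 24 (A→G, transition), site 27 (T→C, transition), site 30 (T→C, transition), site 31 (G→T, transversion), site 36 (A→G, transition), site 39 (A→C, transversion), site 41 (T→C, transition), site 43 (C→T, transition).
Of the 13 differences, 9 transitions and 4 transversions over 43 sites: P = 9/43 = 0.209302, Q = 4/43 = 0.093023.
d = −0.5·ln(0.488373) − 0.25·ln(0.813954) = −0.5·(-0.716676) − 0.25·(-0.205851) = 0.4098.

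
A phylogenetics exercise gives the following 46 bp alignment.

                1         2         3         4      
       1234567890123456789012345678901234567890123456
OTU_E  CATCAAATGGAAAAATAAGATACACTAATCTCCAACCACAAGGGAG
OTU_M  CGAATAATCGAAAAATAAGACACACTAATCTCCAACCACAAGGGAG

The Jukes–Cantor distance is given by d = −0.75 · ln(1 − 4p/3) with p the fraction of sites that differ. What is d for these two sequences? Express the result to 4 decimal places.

0.1433

The sequences differ at positions 2 (A/G), 3 (T/A), 4 (C/A), 5 (A/T), 9 (G/C), 21 (T/C).
p = 6/46 = 0.130435.
d = −0.75 · ln(1 − (4/3)·0.130435) = −0.75 · ln(0.826087) = −0.75 · (-0.191055) = 0.1433.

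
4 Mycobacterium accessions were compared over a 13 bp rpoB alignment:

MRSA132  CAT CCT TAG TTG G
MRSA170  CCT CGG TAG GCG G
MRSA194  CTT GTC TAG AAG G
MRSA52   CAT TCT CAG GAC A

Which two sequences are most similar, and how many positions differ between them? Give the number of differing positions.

Pairwise Hamming distances:
  MRSA132 vs MRSA170: 5
  MRSA132 vs MRSA194: 6
  MRSA132 vs MRSA52: 6
  MRSA170 vs MRSA194: 6
  MRSA170 vs MRSA52: 8
  MRSA194 vs MRSA52: 8
The smallest is 5, between MRSA132 and MRSA170.

5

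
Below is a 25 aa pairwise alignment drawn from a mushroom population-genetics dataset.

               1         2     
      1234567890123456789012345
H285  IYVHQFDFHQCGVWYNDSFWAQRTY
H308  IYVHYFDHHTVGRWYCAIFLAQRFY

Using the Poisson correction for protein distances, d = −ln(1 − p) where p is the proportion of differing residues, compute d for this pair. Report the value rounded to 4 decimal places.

0.5108

The sequences differ at positions 5 (Q/Y), 8 (F/H), 10 (Q/T), 11 (C/V), 13 (V/R), 16 (N/C), 17 (D/A), 18 (S/I), 20 (W/L), 24 (T/F).
p = 10/25 = 0.400000.
d = −ln(1 − 0.400000) = −ln(0.600000) = 0.5108.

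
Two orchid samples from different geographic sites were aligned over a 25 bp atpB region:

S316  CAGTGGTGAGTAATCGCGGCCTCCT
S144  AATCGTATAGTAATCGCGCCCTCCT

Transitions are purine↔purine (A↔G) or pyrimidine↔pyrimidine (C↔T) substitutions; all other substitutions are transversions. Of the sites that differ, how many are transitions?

1

The sequences differ at positions 1 (C/A, transversion), 3 (G/T, transversion), 4 (T/C, transition), 6 (G/T, transversion), 7 (T/A, transversion), 8 (G/T, transversion), 19 (G/C, transversion).
Of the 7 differences, 1 transition and 6 transversions, so the answer is 1.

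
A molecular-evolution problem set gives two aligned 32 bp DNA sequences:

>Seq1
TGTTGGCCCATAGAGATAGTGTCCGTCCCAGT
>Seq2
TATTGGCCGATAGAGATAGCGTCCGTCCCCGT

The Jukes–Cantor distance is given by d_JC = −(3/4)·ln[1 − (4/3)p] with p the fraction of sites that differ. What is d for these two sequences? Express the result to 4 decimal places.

0.1367

Differing sites — 2:G/A; 9:C/G; 20:T/C; 30:A/C.
p = 4/32 = 0.125000.
d = −0.75 · ln(1 − (4/3)·0.125000) = −0.75 · ln(0.833333) = −0.75 · (-0.182322) = 0.1367.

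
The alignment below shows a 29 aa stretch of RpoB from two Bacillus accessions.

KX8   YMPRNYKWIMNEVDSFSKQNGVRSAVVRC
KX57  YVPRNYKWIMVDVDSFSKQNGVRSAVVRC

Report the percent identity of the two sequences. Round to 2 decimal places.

The sequences differ at positions 2 (M/V), 11 (N/V), 12 (E/D).
26 of the 29 sites match, so the percent identity is 26/29 × 100 = 89.66%.

89.66%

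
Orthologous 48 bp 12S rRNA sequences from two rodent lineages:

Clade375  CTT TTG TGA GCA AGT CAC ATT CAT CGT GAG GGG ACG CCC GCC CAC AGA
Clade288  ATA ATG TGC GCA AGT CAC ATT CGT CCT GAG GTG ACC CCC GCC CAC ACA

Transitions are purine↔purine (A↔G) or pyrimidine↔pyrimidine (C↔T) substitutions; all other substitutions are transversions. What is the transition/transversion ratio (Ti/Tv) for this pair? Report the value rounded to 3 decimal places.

0.125

The sequences differ at positions 1 (C/A, transversion), 3 (T/A, transversion), 4 (T/A, transversion), 9 (A/C, transversion), 23 (A/G, transition), 26 (G/C, transversion), 32 (G/T, transversion), 36 (G/C, transversion), 47 (G/C, transversion).
Of the 9 differences, 1 transition and 8 transversions, so Ti/Tv = 1/8 = 0.125.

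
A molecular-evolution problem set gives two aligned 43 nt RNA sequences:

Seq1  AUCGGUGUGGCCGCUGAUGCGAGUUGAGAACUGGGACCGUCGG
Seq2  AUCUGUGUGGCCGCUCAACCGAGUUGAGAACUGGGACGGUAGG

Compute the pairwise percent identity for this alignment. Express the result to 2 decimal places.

86.05%

The sequences differ at positions 4 (G/U), 16 (G/C), 18 (U/A), 19 (G/C), 38 (C/G), 41 (C/A).
37 of the 43 sites match, so the percent identity is 37/43 × 100 = 86.05%.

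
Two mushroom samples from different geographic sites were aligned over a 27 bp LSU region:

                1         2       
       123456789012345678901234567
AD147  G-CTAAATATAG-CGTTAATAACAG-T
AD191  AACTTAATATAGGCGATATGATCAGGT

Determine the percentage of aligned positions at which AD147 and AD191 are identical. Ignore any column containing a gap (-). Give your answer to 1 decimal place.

Excluding the 3 gap columns leaves 24 comparable sites.
Differing sites — 1:G/A; 5:A/T; 16:T/A; 19:A/T; 20:T/G; 22:A/T.
18 of the 24 comparable sites match, so the percent identity is 18/24 × 100 = 75.0%.

75.0%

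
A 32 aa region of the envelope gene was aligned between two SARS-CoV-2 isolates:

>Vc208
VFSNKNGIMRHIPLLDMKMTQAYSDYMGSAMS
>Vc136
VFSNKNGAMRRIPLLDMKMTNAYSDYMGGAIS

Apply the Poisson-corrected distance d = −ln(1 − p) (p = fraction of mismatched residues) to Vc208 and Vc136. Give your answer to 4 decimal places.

Mismatches occur at site 8 (I↔A), site 11 (H↔R), site 21 (Q↔N), site 29 (S↔G), site 31 (M↔I).
p = 5/32 = 0.156250.
d = −ln(1 − 0.156250) = −ln(0.843750) = 0.1699.

0.1699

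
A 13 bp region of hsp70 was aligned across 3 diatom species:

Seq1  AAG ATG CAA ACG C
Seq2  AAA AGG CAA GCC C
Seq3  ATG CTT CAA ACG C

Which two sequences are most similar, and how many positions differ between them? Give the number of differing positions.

3

Pairwise Hamming distances:
  Seq1 vs Seq2: 4
  Seq1 vs Seq3: 3
  Seq2 vs Seq3: 7
The smallest is 3, between Seq1 and Seq3.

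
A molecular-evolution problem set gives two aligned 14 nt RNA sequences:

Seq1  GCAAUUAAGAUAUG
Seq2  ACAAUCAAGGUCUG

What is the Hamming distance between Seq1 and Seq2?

Differing sites — 1:G/A; 6:U/C; 10:A/G; 12:A/C.
That gives 4 mismatches out of 14 aligned sites, so the Hamming distance is 4.

4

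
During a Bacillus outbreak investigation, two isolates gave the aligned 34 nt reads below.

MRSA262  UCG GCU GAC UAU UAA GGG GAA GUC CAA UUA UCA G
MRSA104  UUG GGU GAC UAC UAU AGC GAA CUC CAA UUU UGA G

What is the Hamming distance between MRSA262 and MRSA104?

The sequences differ at positions 2 (C/U), 5 (C/G), 12 (U/C), 15 (A/U), 16 (G/A), 18 (G/C), 22 (G/C), 30 (A/U), 32 (C/G).
That gives 9 mismatches out of 34 aligned sites, so the Hamming distance is 9.

9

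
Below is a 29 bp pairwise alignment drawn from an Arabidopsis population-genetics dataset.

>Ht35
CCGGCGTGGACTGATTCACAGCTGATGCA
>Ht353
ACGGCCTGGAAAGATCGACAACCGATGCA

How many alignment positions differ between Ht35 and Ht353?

Differing sites — 1:C/A; 6:G/C; 11:C/A; 12:T/A; 16:T/C; 17:C/G; 21:G/A; 23:T/C.
That gives 8 mismatches out of 29 aligned sites, so the Hamming distance is 8.

8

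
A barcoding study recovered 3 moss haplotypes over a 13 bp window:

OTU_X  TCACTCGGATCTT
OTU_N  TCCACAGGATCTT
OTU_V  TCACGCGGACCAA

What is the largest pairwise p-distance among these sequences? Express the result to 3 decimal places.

0.538

Pairwise Hamming distances:
  OTU_X vs OTU_N: 4
  OTU_X vs OTU_V: 4
  OTU_N vs OTU_V: 7
The largest is 7 mismatches, between OTU_N and OTU_V; p = 7/13 = 0.538.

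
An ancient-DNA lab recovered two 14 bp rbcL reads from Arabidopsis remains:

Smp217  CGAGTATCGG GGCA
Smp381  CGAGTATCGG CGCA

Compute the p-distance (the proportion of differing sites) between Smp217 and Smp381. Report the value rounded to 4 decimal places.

The sequences differ at position 11 (G/C).
There are 1 differences over 14 sites, so p = 1/14 = 0.0714.

0.0714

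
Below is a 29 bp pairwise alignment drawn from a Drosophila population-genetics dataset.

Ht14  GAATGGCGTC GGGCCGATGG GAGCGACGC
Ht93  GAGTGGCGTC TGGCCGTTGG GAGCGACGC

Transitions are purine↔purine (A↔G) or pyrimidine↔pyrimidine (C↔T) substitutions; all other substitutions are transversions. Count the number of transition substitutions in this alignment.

Differing sites — 3:A/G (Ti); 11:G/T (Tv); 17:A/T (Tv).
Of the 3 differences, 1 transition and 2 transversions, so the answer is 1.

1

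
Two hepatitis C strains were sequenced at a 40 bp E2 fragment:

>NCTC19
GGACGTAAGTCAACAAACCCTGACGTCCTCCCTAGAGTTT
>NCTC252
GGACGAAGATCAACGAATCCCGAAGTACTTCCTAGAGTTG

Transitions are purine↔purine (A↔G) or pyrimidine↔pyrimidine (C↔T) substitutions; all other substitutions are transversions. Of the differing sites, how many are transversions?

Mismatches occur at site 6 (T→A, transversion), site 8 (A→G, transition), site 9 (G→A, transition), site 15 (A→G, transition), site 18 (C→T, transition), site 21 (T→C, transition), site 24 (C→A, transversion), site 27 (C→A, transversion), site 30 (C→T, transition), site 40 (T→G, transversion).
Of the 10 differences, 6 transitions and 4 transversions, so the answer is 4.

4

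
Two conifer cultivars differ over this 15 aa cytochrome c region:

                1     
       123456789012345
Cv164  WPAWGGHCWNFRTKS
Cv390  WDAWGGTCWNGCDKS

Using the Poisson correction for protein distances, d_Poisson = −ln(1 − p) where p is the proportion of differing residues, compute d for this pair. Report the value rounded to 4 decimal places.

0.4055

Differing sites — 2:P/D; 7:H/T; 11:F/G; 12:R/C; 13:T/D.
p = 5/15 = 0.333333.
d = −ln(1 − 0.333333) = −ln(0.666667) = 0.4055.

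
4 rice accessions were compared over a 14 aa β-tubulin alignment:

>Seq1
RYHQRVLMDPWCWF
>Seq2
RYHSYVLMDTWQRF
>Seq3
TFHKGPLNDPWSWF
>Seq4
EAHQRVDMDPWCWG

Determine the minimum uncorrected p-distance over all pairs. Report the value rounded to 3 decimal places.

Pairwise Hamming distances:
  Seq1 vs Seq2: 5
  Seq1 vs Seq3: 7
  Seq1 vs Seq4: 4
  Seq2 vs Seq3: 9
  Seq2 vs Seq4: 9
  Seq3 vs Seq4: 9
The smallest is 4 mismatches, between Seq1 and Seq4; p = 4/14 = 0.286.

0.286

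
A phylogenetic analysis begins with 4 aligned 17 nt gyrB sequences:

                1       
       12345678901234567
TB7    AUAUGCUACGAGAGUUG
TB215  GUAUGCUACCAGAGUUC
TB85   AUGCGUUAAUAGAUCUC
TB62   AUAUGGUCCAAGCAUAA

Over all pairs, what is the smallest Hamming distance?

3

Pairwise Hamming distances:
  TB7 vs TB215: 3
  TB7 vs TB85: 8
  TB7 vs TB62: 7
  TB215 vs TB85: 8
  TB215 vs TB62: 8
  TB85 vs TB62: 11
The smallest is 3, between TB7 and TB215.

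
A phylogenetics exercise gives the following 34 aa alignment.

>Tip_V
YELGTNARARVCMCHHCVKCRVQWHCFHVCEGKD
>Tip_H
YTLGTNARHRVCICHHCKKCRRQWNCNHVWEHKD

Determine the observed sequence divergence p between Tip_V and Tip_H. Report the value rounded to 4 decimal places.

Mismatches occur at site 2 (E→T), site 9 (A→H), site 13 (M→I), site 18 (V→K), site 22 (V→R), site 25 (H→N), site 27 (F→N), site 30 (C→W), site 32 (G→H).
There are 9 differences over 34 sites, so p = 9/34 = 0.2647.

0.2647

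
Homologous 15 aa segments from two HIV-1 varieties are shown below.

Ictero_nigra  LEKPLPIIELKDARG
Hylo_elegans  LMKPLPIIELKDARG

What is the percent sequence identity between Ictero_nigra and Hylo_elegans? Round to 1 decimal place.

93.3%

Differing sites — 2:E/M.
14 of the 15 sites match, so the percent identity is 14/15 × 100 = 93.3%.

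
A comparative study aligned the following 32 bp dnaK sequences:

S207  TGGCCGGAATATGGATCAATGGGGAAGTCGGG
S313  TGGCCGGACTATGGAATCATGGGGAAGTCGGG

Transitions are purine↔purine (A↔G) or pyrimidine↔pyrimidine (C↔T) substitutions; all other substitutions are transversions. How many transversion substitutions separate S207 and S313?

3

Mismatches occur at site 9 (A→C, transversion), site 16 (T→A, transversion), site 17 (C→T, transition), site 18 (A→C, transversion).
Of the 4 differences, 1 transition and 3 transversions, so the answer is 3.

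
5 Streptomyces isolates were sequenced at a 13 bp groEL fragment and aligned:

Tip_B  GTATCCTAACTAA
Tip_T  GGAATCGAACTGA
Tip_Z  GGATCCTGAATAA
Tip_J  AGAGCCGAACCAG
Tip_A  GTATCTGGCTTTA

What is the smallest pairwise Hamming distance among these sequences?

3

Pairwise Hamming distances:
  Tip_B vs Tip_T: 5
  Tip_B vs Tip_Z: 3
  Tip_B vs Tip_J: 6
  Tip_B vs Tip_A: 6
  Tip_T vs Tip_Z: 6
  Tip_T vs Tip_J: 6
  Tip_T vs Tip_A: 8
  Tip_Z vs Tip_J: 7
  Tip_Z vs Tip_A: 6
  Tip_J vs Tip_A: 10
The smallest is 3, between Tip_B and Tip_Z.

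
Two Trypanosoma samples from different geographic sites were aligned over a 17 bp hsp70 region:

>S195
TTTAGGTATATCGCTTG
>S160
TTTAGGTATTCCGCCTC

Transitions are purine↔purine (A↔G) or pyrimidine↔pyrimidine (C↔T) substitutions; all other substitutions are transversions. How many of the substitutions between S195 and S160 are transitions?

The sequences differ at positions 10 (A/T, transversion), 11 (T/C, transition), 15 (T/C, transition), 17 (G/C, transversion).
Of the 4 differences, 2 transitions and 2 transversions, so the answer is 2.

2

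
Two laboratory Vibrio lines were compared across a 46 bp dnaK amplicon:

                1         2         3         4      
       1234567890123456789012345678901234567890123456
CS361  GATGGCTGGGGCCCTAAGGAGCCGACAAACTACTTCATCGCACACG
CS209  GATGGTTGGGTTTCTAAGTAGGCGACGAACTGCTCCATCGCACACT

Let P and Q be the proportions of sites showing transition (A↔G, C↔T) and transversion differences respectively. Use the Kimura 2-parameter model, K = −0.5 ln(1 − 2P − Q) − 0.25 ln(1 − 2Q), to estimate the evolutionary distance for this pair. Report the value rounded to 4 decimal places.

The sequences differ at positions 6 (C/T, transition), 11 (G/T, transversion), 12 (C/T, transition), 13 (C/T, transition), 19 (G/T, transversion), 22 (C/G, transversion), 27 (A/G, transition), 32 (A/G, transition), 35 (T/C, transition), 46 (G/T, transversion).
Of the 10 differences, 6 transitions and 4 transversions over 46 sites: P = 6/46 = 0.130435, Q = 4/46 = 0.086957.
d = −0.5·ln(0.652173) − 0.25·ln(0.826086) = −0.5·(-0.427445) − 0.25·(-0.191056) = 0.2615.

0.2615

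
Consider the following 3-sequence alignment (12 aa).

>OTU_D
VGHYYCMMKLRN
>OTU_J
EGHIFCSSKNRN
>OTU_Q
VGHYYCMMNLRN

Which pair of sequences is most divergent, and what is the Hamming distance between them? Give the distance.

Pairwise Hamming distances:
  OTU_D vs OTU_J: 6
  OTU_D vs OTU_Q: 1
  OTU_J vs OTU_Q: 7
The largest is 7, between OTU_J and OTU_Q.

7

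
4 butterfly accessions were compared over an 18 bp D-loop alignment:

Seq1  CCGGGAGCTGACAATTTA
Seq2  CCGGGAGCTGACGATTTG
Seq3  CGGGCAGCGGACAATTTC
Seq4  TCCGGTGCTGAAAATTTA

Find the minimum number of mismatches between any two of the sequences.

Pairwise Hamming distances:
  Seq1 vs Seq2: 2
  Seq1 vs Seq3: 4
  Seq1 vs Seq4: 4
  Seq2 vs Seq3: 5
  Seq2 vs Seq4: 6
  Seq3 vs Seq4: 8
The smallest is 2, between Seq1 and Seq2.

2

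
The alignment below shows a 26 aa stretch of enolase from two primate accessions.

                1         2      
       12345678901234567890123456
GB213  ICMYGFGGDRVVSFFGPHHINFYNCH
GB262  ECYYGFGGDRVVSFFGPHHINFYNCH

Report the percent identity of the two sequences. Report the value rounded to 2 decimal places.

92.31%

The sequences differ at positions 1 (I/E), 3 (M/Y).
24 of the 26 sites match, so the percent identity is 24/26 × 100 = 92.31%.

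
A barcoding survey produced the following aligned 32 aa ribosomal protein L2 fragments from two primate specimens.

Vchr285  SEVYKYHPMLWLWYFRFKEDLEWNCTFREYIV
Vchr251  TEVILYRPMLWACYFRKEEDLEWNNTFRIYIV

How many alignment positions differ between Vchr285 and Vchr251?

Mismatches occur at site 1 (S/T), site 4 (Y/I), site 5 (K/L), site 7 (H/R), site 12 (L/A), site 13 (W/C), site 17 (F/K), site 18 (K/E), site 25 (C/N), site 29 (E/I).
That gives 10 mismatches out of 32 aligned sites, so the Hamming distance is 10.

10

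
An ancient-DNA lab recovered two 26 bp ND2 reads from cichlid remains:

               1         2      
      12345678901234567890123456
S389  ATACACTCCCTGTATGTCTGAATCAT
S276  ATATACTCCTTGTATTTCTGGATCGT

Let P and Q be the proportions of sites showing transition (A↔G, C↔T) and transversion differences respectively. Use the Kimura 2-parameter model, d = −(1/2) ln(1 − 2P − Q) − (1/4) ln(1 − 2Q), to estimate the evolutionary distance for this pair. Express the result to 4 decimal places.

Differing sites — 4:C/T (Ti); 10:C/T (Ti); 16:G/T (Tv); 21:A/G (Ti); 25:A/G (Ti).
Of the 5 differences, 4 transitions and 1 transversion over 26 sites: P = 4/26 = 0.153846, Q = 1/26 = 0.038462.
d = −0.5·ln(0.653846) − 0.25·ln(0.923076) = −0.5·(-0.424883) − 0.25·(-0.080044) = 0.2325.

0.2325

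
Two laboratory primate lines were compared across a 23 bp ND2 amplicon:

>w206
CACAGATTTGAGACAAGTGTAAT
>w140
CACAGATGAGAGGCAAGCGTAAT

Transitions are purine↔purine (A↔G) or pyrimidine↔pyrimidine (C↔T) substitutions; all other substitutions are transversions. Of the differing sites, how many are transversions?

Mismatches occur at site 8 (T/G, transversion), site 9 (T/A, transversion), site 13 (A/G, transition), site 18 (T/C, transition).
Of the 4 differences, 2 transitions and 2 transversions, so the answer is 2.

2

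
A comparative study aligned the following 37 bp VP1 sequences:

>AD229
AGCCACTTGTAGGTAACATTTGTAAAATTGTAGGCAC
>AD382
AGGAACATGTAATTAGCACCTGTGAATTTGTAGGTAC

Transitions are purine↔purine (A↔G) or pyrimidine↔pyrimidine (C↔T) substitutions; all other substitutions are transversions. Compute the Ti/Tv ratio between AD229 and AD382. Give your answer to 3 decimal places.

Differing sites — 3:C/G (Tv); 4:C/A (Tv); 7:T/A (Tv); 12:G/A (Ti); 13:G/T (Tv); 16:A/G (Ti); 19:T/C (Ti); 20:T/C (Ti); 24:A/G (Ti); 27:A/T (Tv); 35:C/T (Ti).
Of the 11 differences, 6 transitions and 5 transversions, so Ti/Tv = 6/5 = 1.200.

1.200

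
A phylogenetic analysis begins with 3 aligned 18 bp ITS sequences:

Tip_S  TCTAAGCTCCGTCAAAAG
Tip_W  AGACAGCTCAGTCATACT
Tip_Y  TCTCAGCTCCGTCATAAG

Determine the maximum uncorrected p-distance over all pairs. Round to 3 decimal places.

0.444

Pairwise Hamming distances:
  Tip_S vs Tip_W: 8
  Tip_S vs Tip_Y: 2
  Tip_W vs Tip_Y: 6
The largest is 8 mismatches, between Tip_S and Tip_W; p = 8/18 = 0.444.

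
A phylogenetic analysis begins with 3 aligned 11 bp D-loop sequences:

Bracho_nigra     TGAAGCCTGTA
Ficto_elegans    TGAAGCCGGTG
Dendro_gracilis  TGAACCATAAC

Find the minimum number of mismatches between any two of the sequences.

2

Pairwise Hamming distances:
  Bracho_nigra vs Ficto_elegans: 2
  Bracho_nigra vs Dendro_gracilis: 5
  Ficto_elegans vs Dendro_gracilis: 6
The smallest is 2, between Bracho_nigra and Ficto_elegans.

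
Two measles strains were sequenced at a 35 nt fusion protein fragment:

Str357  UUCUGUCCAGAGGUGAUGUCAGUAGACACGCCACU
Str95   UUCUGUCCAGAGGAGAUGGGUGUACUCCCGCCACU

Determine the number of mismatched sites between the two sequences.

Differing sites — 14:U/A; 19:U/G; 20:C/G; 21:A/U; 25:G/C; 26:A/U; 28:A/C.
That gives 7 mismatches out of 35 aligned sites, so the Hamming distance is 7.

7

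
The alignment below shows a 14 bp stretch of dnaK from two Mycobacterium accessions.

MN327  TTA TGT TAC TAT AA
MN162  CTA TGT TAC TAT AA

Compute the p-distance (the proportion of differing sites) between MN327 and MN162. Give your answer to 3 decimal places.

Differing sites — 1:T/C.
There are 1 differences over 14 sites, so p = 1/14 = 0.071.

0.071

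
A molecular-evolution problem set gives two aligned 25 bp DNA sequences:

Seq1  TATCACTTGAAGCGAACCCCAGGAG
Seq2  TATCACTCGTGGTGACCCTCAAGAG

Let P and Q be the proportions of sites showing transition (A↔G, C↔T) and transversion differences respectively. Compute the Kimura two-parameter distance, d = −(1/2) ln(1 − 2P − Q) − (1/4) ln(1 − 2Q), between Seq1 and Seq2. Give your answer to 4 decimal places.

Mismatches occur at site 8 (T↔C, transition), site 10 (A↔T, transversion), site 11 (A↔G, transition), site 13 (C↔T, transition), site 16 (A↔C, transversion), site 19 (C↔T, transition), site 22 (G↔A, transition).
Of the 7 differences, 5 transitions and 2 transversions over 25 sites: P = 5/25 = 0.200000, Q = 2/25 = 0.080000.
d = −0.5·ln(0.520000) − 0.25·ln(0.840000) = −0.5·(-0.653926) − 0.25·(-0.174353) = 0.3706.

0.3706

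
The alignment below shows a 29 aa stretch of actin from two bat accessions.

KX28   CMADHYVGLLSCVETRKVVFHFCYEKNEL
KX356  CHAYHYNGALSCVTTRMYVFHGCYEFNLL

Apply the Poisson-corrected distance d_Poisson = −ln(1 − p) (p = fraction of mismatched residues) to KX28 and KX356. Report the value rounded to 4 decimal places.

Differing sites — 2:M/H; 4:D/Y; 7:V/N; 9:L/A; 14:E/T; 17:K/M; 18:V/Y; 22:F/G; 26:K/F; 28:E/L.
p = 10/29 = 0.344828.
d = −ln(1 − 0.344828) = −ln(0.655172) = 0.4229.

0.4229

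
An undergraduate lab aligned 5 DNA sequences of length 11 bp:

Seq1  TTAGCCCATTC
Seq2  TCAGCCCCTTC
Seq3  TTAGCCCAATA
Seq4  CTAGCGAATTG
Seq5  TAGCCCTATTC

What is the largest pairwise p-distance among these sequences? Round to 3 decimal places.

Pairwise Hamming distances:
  Seq1 vs Seq2: 2
  Seq1 vs Seq3: 2
  Seq1 vs Seq4: 4
  Seq1 vs Seq5: 4
  Seq2 vs Seq3: 4
  Seq2 vs Seq4: 6
  Seq2 vs Seq5: 5
  Seq3 vs Seq4: 5
  Seq3 vs Seq5: 6
  Seq4 vs Seq5: 7
The largest is 7 mismatches, between Seq4 and Seq5; p = 7/11 = 0.636.

0.636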